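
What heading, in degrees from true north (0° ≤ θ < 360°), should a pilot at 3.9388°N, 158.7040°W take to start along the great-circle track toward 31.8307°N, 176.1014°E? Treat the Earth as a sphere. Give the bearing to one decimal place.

Δλ = 176.1014 − -158.7040 = 334.8054°; wrapped into (−180°, 180°]: -25.1946°.
θ = atan2( sin Δλ · cos φ₂ , cos φ₁ · sin φ₂ − sin φ₁ · cos φ₂ · cos Δλ )
  = atan2(-0.36167, 0.47336) = -37.382° → normalised to [0°, 360°): 322.618°.

322.6°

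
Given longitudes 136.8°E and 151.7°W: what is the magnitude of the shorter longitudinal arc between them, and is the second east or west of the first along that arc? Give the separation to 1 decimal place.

71.5° east

Raw difference: -151.7 − 136.8 = -288.5°.
Normalise into (−180°, 180°]: -288.5° + 360° = 71.5°.
Positive ⇒ the second point lies to the east; separation 71.5°.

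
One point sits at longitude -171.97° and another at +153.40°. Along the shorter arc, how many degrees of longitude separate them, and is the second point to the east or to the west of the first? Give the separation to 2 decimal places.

Raw difference: 153.40 − -171.97 = 325.37°.
Normalise into (−180°, 180°]: 325.37° − 360° = -34.63°.
Negative ⇒ the second point lies to the west; separation 34.63°.

34.63° west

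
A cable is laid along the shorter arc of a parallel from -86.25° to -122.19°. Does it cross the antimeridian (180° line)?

No

Signed shortest Δλ = ((-122.19 − -86.25 + 180) mod 360) − 180 = -35.94°.
Going west by 35.94° from -86.25° reaches -122.19° without touching 180°.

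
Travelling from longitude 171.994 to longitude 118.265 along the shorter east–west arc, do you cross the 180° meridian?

Signed shortest Δλ = ((118.265 − 171.994 + 180) mod 360) − 180 = -53.729°.
Going west by 53.729° from +171.994° reaches +118.265° without touching 180°.

No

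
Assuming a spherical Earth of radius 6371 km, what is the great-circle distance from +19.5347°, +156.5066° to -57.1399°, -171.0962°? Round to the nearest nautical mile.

4883 nmi

Δλ = -171.0962 − 156.5066 = -327.6028°; wrapped into (−180°, 180°]: 32.3972°.
Δφ = -57.1399 − 19.5347 = -76.6746°.
a = sin²(Δφ/2) + cos φ₁ · cos φ₂ · sin²(Δλ/2) = 0.424555.
c = 2·atan2(√a, √(1−a)) = 1.41933 rad → d = 6371·c ≈ 9042.53 km ≈ 4882.58 nmi.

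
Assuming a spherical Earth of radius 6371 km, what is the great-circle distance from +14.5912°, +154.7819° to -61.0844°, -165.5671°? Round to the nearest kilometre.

Δλ = -165.5671 − 154.7819 = -320.3490°; wrapped into (−180°, 180°]: 39.6510°.
Δφ = -61.0844 − 14.5912 = -75.6756°.
a = sin²(Δφ/2) + cos φ₁ · cos φ₂ · sin²(Δλ/2) = 0.430118.
c = 2·atan2(√a, √(1−a)) = 1.43057 rad → d = 6371·c ≈ 9114.19 km.

9114 km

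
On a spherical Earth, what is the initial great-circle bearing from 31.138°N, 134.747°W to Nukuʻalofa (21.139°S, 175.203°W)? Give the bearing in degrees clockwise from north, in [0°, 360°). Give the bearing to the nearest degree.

Δλ = -175.203 − -134.747 = -40.456°.
θ = atan2( sin Δλ · cos φ₂ , cos φ₁ · sin φ₂ − sin φ₁ · cos φ₂ · cos Δλ )
  = atan2(-0.60520, -0.67566) = -138.149° → normalised to [0°, 360°): 221.851°.

222°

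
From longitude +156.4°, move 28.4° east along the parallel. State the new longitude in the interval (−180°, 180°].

-175.2°

Start at +156.4°; shift +28.4° → +184.8°.
+184.8° lies outside (−180°, 180°]; subtract 360° → -175.2°.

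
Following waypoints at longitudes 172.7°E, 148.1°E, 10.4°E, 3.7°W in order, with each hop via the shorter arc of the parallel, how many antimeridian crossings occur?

Leg 1: +172.7° → +148.1°, shortest Δλ = -24.6° (west) — does not cross 180°.
Leg 2: +148.1° → +10.4°, shortest Δλ = -137.7° (west) — does not cross 180°.
Leg 3: +10.4° → -3.7°, shortest Δλ = -14.1° (west) — does not cross 180°.
Total crossings: 0.

0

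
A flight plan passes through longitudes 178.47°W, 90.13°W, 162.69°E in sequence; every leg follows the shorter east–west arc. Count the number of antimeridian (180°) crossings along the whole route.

1

Leg 1: -178.47° → -90.13°, shortest Δλ = 88.34° (east) — does not cross 180°.
Leg 2: -90.13° → +162.69°, shortest Δλ = -107.18° (west) — crosses 180°.
Total crossings: 1.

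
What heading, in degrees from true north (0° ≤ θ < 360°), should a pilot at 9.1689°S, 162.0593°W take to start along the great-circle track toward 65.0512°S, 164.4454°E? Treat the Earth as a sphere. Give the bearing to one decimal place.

195.5°

Δλ = 164.4454 − -162.0593 = 326.5047°; wrapped into (−180°, 180°]: -33.4953°.
θ = atan2( sin Δλ · cos φ₂ , cos φ₁ · sin φ₂ − sin φ₁ · cos φ₂ · cos Δλ )
  = atan2(-0.23278, -0.83905) = -164.494° → normalised to [0°, 360°): 195.506°.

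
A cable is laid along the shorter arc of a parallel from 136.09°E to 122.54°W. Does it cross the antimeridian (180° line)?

Naïve |-122.54 − 136.09| = 258.63° > 180°, so the shorter arc goes the other way round — across 180°.
Signed shortest Δλ = ((-122.54 − 136.09 + 180) mod 360) − 180 = 101.37°.
Going east by 101.37° from +136.09° passes through 180° before reaching -122.54°.

Yes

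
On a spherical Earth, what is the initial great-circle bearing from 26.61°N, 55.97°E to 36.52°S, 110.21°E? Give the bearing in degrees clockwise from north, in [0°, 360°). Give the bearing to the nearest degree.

Δλ = 110.21 − 55.97 = 54.24°.
θ = atan2( sin Δλ · cos φ₂ , cos φ₁ · sin φ₂ − sin φ₁ · cos φ₂ · cos Δλ )
  = atan2(0.65214, -0.74243) = 138.704° → normalised to [0°, 360°): 138.704°.

139°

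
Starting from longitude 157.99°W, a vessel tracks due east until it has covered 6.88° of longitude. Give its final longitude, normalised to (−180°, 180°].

Start at -157.99°; shift +6.88° → -151.11°.
-151.11° already lies in (−180°, 180°].

151.11°W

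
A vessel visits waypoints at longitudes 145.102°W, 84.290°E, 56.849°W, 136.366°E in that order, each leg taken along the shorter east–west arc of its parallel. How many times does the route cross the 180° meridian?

2

Leg 1: -145.102° → +84.290°, shortest Δλ = -130.608° (west) — crosses 180°.
Leg 2: +84.290° → -56.849°, shortest Δλ = -141.139° (west) — does not cross 180°.
Leg 3: -56.849° → +136.366°, shortest Δλ = -166.785° (west) — crosses 180°.
Total crossings: 2.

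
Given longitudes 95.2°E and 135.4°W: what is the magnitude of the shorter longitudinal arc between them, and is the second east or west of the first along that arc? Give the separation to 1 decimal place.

129.4° east

Raw difference: -135.4 − 95.2 = -230.6°.
Normalise into (−180°, 180°]: -230.6° + 360° = 129.4°.
Positive ⇒ the second point lies to the east; separation 129.4°.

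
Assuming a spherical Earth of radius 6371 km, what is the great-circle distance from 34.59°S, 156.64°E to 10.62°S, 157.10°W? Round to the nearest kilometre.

5381 km

Δλ = -157.10 − 156.64 = -313.74°; wrapped into (−180°, 180°]: 46.26°.
Δφ = -10.62 − -34.59 = 23.97°.
a = sin²(Δφ/2) + cos φ₁ · cos φ₂ · sin²(Δλ/2) = 0.167976.
c = 2·atan2(√a, √(1−a)) = 0.84458 rad → d = 6371·c ≈ 5380.79 km.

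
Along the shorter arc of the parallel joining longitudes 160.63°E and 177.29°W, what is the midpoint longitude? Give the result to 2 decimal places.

171.67°E

Signed shortest Δλ from +160.63° to -177.29° is +22.08°.
Midpoint longitude = +160.63° + (+22.08°)/2 = +160.63° + 11.04° = +171.67°.
(The naïve average (+160.63 + -177.29)/2 = -8.33° is on the wrong side of the globe.)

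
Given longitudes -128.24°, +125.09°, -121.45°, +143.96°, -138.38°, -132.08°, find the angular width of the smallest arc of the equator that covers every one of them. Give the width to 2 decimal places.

Sort the longitudes: -138.38°, -132.08°, -128.24°, -121.45°, +125.09°, +143.96°.
Eastward gaps between consecutive values (wrapping around): 6.30°, 3.84°, 6.79°, 246.54°, 18.87°, 77.66°.
Largest gap = 246.54° ⇒ minimal covering band is its complement: 360° − 246.54° = 113.46°.
Band runs from +125.09° eastward to -121.45°, crossing the antimeridian.

113.46°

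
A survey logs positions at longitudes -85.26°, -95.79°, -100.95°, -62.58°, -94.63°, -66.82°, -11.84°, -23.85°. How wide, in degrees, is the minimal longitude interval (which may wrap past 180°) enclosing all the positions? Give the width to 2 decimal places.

89.11°

Sort the longitudes: -100.95°, -95.79°, -94.63°, -85.26°, -66.82°, -62.58°, -23.85°, -11.84°.
Eastward gaps between consecutive values (wrapping around): 5.16°, 1.16°, 9.37°, 18.44°, 4.24°, 38.73°, 12.01°, 270.89°.
Largest gap = 270.89° ⇒ minimal covering band is its complement: 360° − 270.89° = 89.11°.
Band runs from -100.95° eastward to -11.84°.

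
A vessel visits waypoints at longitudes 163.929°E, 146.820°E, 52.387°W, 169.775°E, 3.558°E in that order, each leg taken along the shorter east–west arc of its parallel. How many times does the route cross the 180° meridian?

2

Leg 1: +163.929° → +146.820°, shortest Δλ = -17.109° (west) — does not cross 180°.
Leg 2: +146.820° → -52.387°, shortest Δλ = 160.793° (east) — crosses 180°.
Leg 3: -52.387° → +169.775°, shortest Δλ = -137.838° (west) — crosses 180°.
Leg 4: +169.775° → +3.558°, shortest Δλ = -166.217° (west) — does not cross 180°.
Total crossings: 2.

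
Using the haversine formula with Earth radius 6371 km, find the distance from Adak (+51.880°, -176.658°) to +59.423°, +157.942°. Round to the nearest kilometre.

1785 km

Δλ = 157.942 − -176.658 = 334.600°; wrapped into (−180°, 180°]: -25.400°.
Δφ = 59.423 − 51.880 = 7.543°.
a = sin²(Δφ/2) + cos φ₁ · cos φ₂ · sin²(Δλ/2) = 0.019504.
c = 2·atan2(√a, √(1−a)) = 0.28023 rad → d = 6371·c ≈ 1785.35 km.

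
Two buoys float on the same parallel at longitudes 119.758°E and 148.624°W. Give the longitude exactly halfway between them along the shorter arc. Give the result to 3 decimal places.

Signed shortest Δλ from +119.758° to -148.624° is +91.618°.
Midpoint longitude = +119.758° + (+91.618°)/2 = +119.758° + 45.809° = +165.567°.
(The naïve average (+119.758 + -148.624)/2 = -14.433° is on the wrong side of the globe.)

165.567°E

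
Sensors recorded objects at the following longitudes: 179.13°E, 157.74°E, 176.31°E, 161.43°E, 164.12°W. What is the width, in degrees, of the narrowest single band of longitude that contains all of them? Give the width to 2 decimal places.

Sort the longitudes: -164.12°, +157.74°, +161.43°, +176.31°, +179.13°.
Eastward gaps between consecutive values (wrapping around): 321.86°, 3.69°, 14.88°, 2.82°, 16.75°.
Largest gap = 321.86° ⇒ minimal covering band is its complement: 360° − 321.86° = 38.14°.
Band runs from +157.74° eastward to -164.12°, crossing the antimeridian.

38.14°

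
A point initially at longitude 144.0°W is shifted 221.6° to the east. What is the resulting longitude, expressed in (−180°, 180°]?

Start at -144.0°; shift +221.6° → +77.6°.
+77.6° already lies in (−180°, 180°].

77.6°E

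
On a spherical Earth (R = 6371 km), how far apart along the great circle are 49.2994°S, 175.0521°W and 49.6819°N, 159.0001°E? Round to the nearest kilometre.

Δλ = 159.0001 − -175.0521 = 334.0522°; wrapped into (−180°, 180°]: -25.9478°.
Δφ = 49.6819 − -49.2994 = 98.9813°.
a = sin²(Δφ/2) + cos φ₁ · cos φ₂ · sin²(Δλ/2) = 0.599323.
c = 2·atan2(√a, √(1−a)) = 1.77077 rad → d = 6371·c ≈ 11281.59 km.

11282 km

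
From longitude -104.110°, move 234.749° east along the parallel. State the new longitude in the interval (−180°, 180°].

Start at -104.110°; shift +234.749° → +130.639°.
+130.639° already lies in (−180°, 180°].

+130.639°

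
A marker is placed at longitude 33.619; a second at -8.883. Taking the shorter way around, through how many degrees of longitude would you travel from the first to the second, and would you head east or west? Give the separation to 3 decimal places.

Raw difference: -8.883 − 33.619 = -42.502°.
Normalise into (−180°, 180°]: -42.502° stays -42.502°.
Negative ⇒ the second point lies to the west; separation 42.502°.

42.502° west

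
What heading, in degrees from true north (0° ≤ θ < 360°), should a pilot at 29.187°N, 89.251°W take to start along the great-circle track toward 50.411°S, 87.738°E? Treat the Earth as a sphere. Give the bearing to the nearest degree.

175°

Δλ = 87.738 − -89.251 = 176.989°.
θ = atan2( sin Δλ · cos φ₂ , cos φ₁ · sin φ₂ − sin φ₁ · cos φ₂ · cos Δλ )
  = atan2(0.03347, -0.36244) = 174.723° → normalised to [0°, 360°): 174.723°.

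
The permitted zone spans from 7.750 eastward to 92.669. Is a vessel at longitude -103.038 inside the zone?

No

Band width going east from +7.750° to +92.669°: ((92.669 − 7.750) mod 360) = 84.919°.
Offset of -103.038° east of the west edge: ((-103.038 − 7.750) mod 360) = 249.212°.
249.212° > 84.919° ⇒ outside.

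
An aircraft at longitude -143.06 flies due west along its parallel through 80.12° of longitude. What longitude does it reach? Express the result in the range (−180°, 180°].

+136.82°

Start at -143.06°; shift −80.12° → -223.18°.
-223.18° lies outside (−180°, 180°]; add 360° → +136.82°.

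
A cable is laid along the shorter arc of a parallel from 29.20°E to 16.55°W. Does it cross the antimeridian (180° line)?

No

Signed shortest Δλ = ((-16.55 − 29.20 + 180) mod 360) − 180 = -45.75°.
Going west by 45.75° from +29.20° reaches -16.55° without touching 180°.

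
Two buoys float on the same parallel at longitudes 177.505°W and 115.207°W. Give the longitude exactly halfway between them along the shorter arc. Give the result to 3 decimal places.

146.356°W

Signed shortest Δλ from -177.505° to -115.207° is +62.298°.
Midpoint longitude = -177.505° + (+62.298°)/2 = -177.505° + 31.149° = -146.356°.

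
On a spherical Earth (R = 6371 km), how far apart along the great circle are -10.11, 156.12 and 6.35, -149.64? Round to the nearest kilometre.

6279 km

Δλ = -149.64 − 156.12 = -305.76°; wrapped into (−180°, 180°]: 54.24°.
Δφ = 6.35 − -10.11 = 16.46°.
a = sin²(Δφ/2) + cos φ₁ · cos φ₂ · sin²(Δλ/2) = 0.223814.
c = 2·atan2(√a, √(1−a)) = 0.98559 rad → d = 6371·c ≈ 6279.18 km.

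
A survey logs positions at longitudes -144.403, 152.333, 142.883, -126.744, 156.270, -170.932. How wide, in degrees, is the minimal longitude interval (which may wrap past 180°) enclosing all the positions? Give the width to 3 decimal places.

90.373°

Sort the longitudes: -170.932°, -144.403°, -126.744°, +142.883°, +152.333°, +156.270°.
Eastward gaps between consecutive values (wrapping around): 26.529°, 17.659°, 269.627°, 9.450°, 3.937°, 32.798°.
Largest gap = 269.627° ⇒ minimal covering band is its complement: 360° − 269.627° = 90.373°.
Band runs from +142.883° eastward to -126.744°, crossing the antimeridian.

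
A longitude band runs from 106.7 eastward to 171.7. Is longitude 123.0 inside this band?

Yes

Band width going east from +106.7° to +171.7°: ((171.7 − 106.7) mod 360) = 65.0°.
Offset of +123.0° east of the west edge: ((123.0 − 106.7) mod 360) = 16.3°.
16.3° ≤ 65.0° ⇒ inside.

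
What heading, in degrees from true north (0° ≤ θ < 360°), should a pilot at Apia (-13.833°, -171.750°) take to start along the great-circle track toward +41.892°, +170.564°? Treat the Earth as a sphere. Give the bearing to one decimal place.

344.5°

Δλ = 170.564 − -171.750 = 342.314°; wrapped into (−180°, 180°]: -17.686°.
θ = atan2( sin Δλ · cos φ₂ , cos φ₁ · sin φ₂ − sin φ₁ · cos φ₂ · cos Δλ )
  = atan2(-0.22615, 0.81793) = -15.456° → normalised to [0°, 360°): 344.544°.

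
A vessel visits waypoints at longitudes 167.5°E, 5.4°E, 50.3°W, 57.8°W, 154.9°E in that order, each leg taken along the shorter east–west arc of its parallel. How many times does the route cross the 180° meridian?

1

Leg 1: +167.5° → +5.4°, shortest Δλ = -162.1° (west) — does not cross 180°.
Leg 2: +5.4° → -50.3°, shortest Δλ = -55.7° (west) — does not cross 180°.
Leg 3: -50.3° → -57.8°, shortest Δλ = -7.5° (west) — does not cross 180°.
Leg 4: -57.8° → +154.9°, shortest Δλ = -147.3° (west) — crosses 180°.
Total crossings: 1.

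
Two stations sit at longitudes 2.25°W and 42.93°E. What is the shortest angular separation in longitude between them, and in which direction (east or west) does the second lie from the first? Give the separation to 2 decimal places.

Raw difference: 42.93 − -2.25 = 45.18°.
Normalise into (−180°, 180°]: 45.18° stays 45.18°.
Positive ⇒ the second point lies to the east; separation 45.18°.

45.18° east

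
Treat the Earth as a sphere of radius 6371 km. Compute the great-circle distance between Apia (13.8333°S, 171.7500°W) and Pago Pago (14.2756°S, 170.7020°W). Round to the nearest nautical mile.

67 nmi

Δλ = -170.7020 − -171.7500 = 1.0480°.
Δφ = -14.2756 − -13.8333 = -0.4423°.
a = sin²(Δφ/2) + cos φ₁ · cos φ₂ · sin²(Δλ/2) = 0.000094.
c = 2·atan2(√a, √(1−a)) = 0.01935 rad → d = 6371·c ≈ 123.28 km ≈ 66.57 nmi.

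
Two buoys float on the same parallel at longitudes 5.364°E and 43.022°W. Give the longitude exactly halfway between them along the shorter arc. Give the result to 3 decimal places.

18.829°W

Signed shortest Δλ from +5.364° to -43.022° is -48.386°.
Midpoint longitude = +5.364° + (-48.386°)/2 = +5.364° − 24.193° = -18.829°.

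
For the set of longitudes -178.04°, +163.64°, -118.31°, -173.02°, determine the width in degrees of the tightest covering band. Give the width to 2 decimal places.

78.05°

Sort the longitudes: -178.04°, -173.02°, -118.31°, +163.64°.
Eastward gaps between consecutive values (wrapping around): 5.02°, 54.71°, 281.95°, 18.32°.
Largest gap = 281.95° ⇒ minimal covering band is its complement: 360° − 281.95° = 78.05°.
Band runs from +163.64° eastward to -118.31°, crossing the antimeridian.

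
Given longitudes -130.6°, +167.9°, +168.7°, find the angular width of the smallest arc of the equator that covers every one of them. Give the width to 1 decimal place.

61.5°

Sort the longitudes: -130.6°, +167.9°, +168.7°.
Eastward gaps between consecutive values (wrapping around): 298.5°, 0.8°, 60.7°.
Largest gap = 298.5° ⇒ minimal covering band is its complement: 360° − 298.5° = 61.5°.
Band runs from +167.9° eastward to -130.6°, crossing the antimeridian.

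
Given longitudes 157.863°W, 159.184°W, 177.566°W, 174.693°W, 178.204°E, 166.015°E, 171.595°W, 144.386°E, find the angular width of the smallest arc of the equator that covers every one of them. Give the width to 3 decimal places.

57.751°

Sort the longitudes: -177.566°, -174.693°, -171.595°, -159.184°, -157.863°, +144.386°, +166.015°, +178.204°.
Eastward gaps between consecutive values (wrapping around): 2.873°, 3.098°, 12.411°, 1.321°, 302.249°, 21.629°, 12.189°, 4.230°.
Largest gap = 302.249° ⇒ minimal covering band is its complement: 360° − 302.249° = 57.751°.
Band runs from +144.386° eastward to -157.863°, crossing the antimeridian.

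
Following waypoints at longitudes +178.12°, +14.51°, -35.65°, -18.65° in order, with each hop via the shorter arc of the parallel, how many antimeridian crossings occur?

0

Leg 1: +178.12° → +14.51°, shortest Δλ = -163.61° (west) — does not cross 180°.
Leg 2: +14.51° → -35.65°, shortest Δλ = -50.16° (west) — does not cross 180°.
Leg 3: -35.65° → -18.65°, shortest Δλ = 17.0° (east) — does not cross 180°.
Total crossings: 0.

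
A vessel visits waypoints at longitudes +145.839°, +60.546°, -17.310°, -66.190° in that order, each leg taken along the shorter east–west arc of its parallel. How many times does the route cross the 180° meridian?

0

Leg 1: +145.839° → +60.546°, shortest Δλ = -85.293° (west) — does not cross 180°.
Leg 2: +60.546° → -17.310°, shortest Δλ = -77.856° (west) — does not cross 180°.
Leg 3: -17.310° → -66.190°, shortest Δλ = -48.88° (west) — does not cross 180°.
Total crossings: 0.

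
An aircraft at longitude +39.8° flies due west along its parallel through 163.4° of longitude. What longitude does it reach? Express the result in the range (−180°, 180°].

Start at +39.8°; shift −163.4° → -123.6°.
-123.6° already lies in (−180°, 180°].

-123.6°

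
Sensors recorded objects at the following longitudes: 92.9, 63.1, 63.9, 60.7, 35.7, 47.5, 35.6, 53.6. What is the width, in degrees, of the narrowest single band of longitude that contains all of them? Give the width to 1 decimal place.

Sort the longitudes: +35.6°, +35.7°, +47.5°, +53.6°, +60.7°, +63.1°, +63.9°, +92.9°.
Eastward gaps between consecutive values (wrapping around): 0.1°, 11.8°, 6.1°, 7.1°, 2.4°, 0.8°, 29.0°, 302.7°.
Largest gap = 302.7° ⇒ minimal covering band is its complement: 360° − 302.7° = 57.3°.
Band runs from +35.6° eastward to +92.9°.

57.3°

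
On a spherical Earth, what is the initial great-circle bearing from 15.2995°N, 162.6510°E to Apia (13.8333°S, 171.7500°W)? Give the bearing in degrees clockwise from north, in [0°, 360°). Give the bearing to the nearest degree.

138°

Δλ = -171.7500 − 162.6510 = -334.4010°; wrapped into (−180°, 180°]: 25.5990°.
θ = atan2( sin Δλ · cos φ₂ , cos φ₁ · sin φ₂ − sin φ₁ · cos φ₂ · cos Δλ )
  = atan2(0.41954, -0.46169) = 137.738° → normalised to [0°, 360°): 137.738°.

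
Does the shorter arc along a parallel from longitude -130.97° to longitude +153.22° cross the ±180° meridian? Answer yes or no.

Naïve |153.22 − -130.97| = 284.19° > 180°, so the shorter arc goes the other way round — across 180°.
Signed shortest Δλ = ((153.22 − -130.97 + 180) mod 360) − 180 = -75.81°.
Going west by 75.81° from -130.97° passes through 180° before reaching +153.22°.

Yes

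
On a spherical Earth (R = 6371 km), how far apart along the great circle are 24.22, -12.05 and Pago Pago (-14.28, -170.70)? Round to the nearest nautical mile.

9460 nmi

Δλ = -170.70 − -12.05 = -158.65°.
Δφ = -14.28 − 24.22 = -38.50°.
a = sin²(Δφ/2) + cos φ₁ · cos φ₂ · sin²(Δλ/2) = 0.962169.
c = 2·atan2(√a, √(1−a)) = 2.75009 rad → d = 6371·c ≈ 17520.83 km ≈ 9460.49 nmi.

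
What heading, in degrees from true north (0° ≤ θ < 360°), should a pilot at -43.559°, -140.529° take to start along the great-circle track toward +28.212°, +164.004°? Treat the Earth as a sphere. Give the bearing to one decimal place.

Δλ = 164.004 − -140.529 = 304.533°; wrapped into (−180°, 180°]: -55.467°.
θ = atan2( sin Δλ · cos φ₂ , cos φ₁ · sin φ₂ − sin φ₁ · cos φ₂ · cos Δλ )
  = atan2(-0.72594, 0.68681) = -46.587° → normalised to [0°, 360°): 313.413°.

313.4°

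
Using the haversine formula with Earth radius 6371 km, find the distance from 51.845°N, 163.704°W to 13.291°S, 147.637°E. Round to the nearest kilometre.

Δλ = 147.637 − -163.704 = 311.341°; wrapped into (−180°, 180°]: -48.659°.
Δφ = -13.291 − 51.845 = -65.136°.
a = sin²(Δφ/2) + cos φ₁ · cos φ₂ · sin²(Δλ/2) = 0.391816.
c = 2·atan2(√a, √(1−a)) = 1.35270 rad → d = 6371·c ≈ 8618.08 km.

8618 km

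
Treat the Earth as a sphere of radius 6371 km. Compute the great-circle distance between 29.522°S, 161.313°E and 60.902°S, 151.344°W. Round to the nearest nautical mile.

Δλ = -151.344 − 161.313 = -312.657°; wrapped into (−180°, 180°]: 47.343°.
Δφ = -60.902 − -29.522 = -31.380°.
a = sin²(Δφ/2) + cos φ₁ · cos φ₂ · sin²(Δλ/2) = 0.141346.
c = 2·atan2(√a, √(1−a)) = 0.77087 rad → d = 6371·c ≈ 4911.19 km ≈ 2651.83 nmi.

2652 nmi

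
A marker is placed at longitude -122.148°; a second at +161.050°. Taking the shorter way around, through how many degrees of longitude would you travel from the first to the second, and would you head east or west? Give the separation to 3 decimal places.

Raw difference: 161.050 − -122.148 = 283.198°.
Normalise into (−180°, 180°]: 283.198° − 360° = -76.802°.
Negative ⇒ the second point lies to the west; separation 76.802°.

76.802° west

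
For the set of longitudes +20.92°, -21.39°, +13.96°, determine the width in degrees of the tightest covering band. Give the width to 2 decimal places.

Sort the longitudes: -21.39°, +13.96°, +20.92°.
Eastward gaps between consecutive values (wrapping around): 35.35°, 6.96°, 317.69°.
Largest gap = 317.69° ⇒ minimal covering band is its complement: 360° − 317.69° = 42.31°.
Band runs from -21.39° eastward to +20.92°.

42.31°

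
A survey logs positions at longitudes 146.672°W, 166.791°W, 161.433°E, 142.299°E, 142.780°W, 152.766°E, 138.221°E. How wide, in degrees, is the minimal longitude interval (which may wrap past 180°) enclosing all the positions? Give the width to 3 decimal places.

Sort the longitudes: -166.791°, -146.672°, -142.780°, +138.221°, +142.299°, +152.766°, +161.433°.
Eastward gaps between consecutive values (wrapping around): 20.119°, 3.892°, 281.001°, 4.078°, 10.467°, 8.667°, 31.776°.
Largest gap = 281.001° ⇒ minimal covering band is its complement: 360° − 281.001° = 78.999°.
Band runs from +138.221° eastward to -142.780°, crossing the antimeridian.

78.999°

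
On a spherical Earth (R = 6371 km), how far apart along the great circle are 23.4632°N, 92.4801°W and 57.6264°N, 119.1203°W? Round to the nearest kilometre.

Δλ = -119.1203 − -92.4801 = -26.6402°.
Δφ = 57.6264 − 23.4632 = 34.1632°.
a = sin²(Δφ/2) + cos φ₁ · cos φ₂ · sin²(Δλ/2) = 0.112350.
c = 2·atan2(√a, √(1−a)) = 0.68361 rad → d = 6371·c ≈ 4355.26 km.

4355 km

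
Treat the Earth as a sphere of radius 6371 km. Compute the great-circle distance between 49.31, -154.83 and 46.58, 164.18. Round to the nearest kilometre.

3030 km

Δλ = 164.18 − -154.83 = 319.01°; wrapped into (−180°, 180°]: -40.99°.
Δφ = 46.58 − 49.31 = -2.73°.
a = sin²(Δφ/2) + cos φ₁ · cos φ₂ · sin²(Δλ/2) = 0.055502.
c = 2·atan2(√a, √(1−a)) = 0.47565 rad → d = 6371·c ≈ 3030.35 km.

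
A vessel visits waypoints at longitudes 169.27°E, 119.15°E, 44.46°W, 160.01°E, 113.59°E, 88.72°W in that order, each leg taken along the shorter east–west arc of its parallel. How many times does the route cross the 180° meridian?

2

Leg 1: +169.27° → +119.15°, shortest Δλ = -50.12° (west) — does not cross 180°.
Leg 2: +119.15° → -44.46°, shortest Δλ = -163.61° (west) — does not cross 180°.
Leg 3: -44.46° → +160.01°, shortest Δλ = -155.53° (west) — crosses 180°.
Leg 4: +160.01° → +113.59°, shortest Δλ = -46.42° (west) — does not cross 180°.
Leg 5: +113.59° → -88.72°, shortest Δλ = 157.69° (east) — crosses 180°.
Total crossings: 2.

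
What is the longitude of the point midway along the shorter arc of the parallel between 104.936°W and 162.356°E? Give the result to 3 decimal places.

151.290°W

Signed shortest Δλ from -104.936° to +162.356° is -92.708°.
Midpoint longitude = -104.936° + (-92.708°)/2 = -104.936° − 46.354° = -151.290°.
(The naïve average (-104.936 + +162.356)/2 = 28.71° is on the wrong side of the globe.)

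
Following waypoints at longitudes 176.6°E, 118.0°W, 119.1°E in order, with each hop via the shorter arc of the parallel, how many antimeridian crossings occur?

Leg 1: +176.6° → -118.0°, shortest Δλ = 65.4° (east) — crosses 180°.
Leg 2: -118.0° → +119.1°, shortest Δλ = -122.9° (west) — crosses 180°.
Total crossings: 2.

2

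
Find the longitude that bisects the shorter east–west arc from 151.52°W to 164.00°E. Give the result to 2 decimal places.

Signed shortest Δλ from -151.52° to +164.00° is -44.48°.
Midpoint longitude = -151.52° + (-44.48°)/2 = -151.52° − 22.24° = -173.76°.
(The naïve average (-151.52 + +164.00)/2 = 6.24° is on the wrong side of the globe.)

173.76°W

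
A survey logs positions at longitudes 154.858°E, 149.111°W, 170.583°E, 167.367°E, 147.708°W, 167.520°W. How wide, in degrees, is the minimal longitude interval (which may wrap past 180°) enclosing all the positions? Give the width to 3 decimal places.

Sort the longitudes: -167.520°, -149.111°, -147.708°, +154.858°, +167.367°, +170.583°.
Eastward gaps between consecutive values (wrapping around): 18.409°, 1.403°, 302.566°, 12.509°, 3.216°, 21.897°.
Largest gap = 302.566° ⇒ minimal covering band is its complement: 360° − 302.566° = 57.434°.
Band runs from +154.858° eastward to -147.708°, crossing the antimeridian.

57.434°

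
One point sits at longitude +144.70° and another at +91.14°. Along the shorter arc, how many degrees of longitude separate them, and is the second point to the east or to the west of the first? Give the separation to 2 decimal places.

Raw difference: 91.14 − 144.70 = -53.56°.
Normalise into (−180°, 180°]: -53.56° stays -53.56°.
Negative ⇒ the second point lies to the west; separation 53.56°.

53.56° west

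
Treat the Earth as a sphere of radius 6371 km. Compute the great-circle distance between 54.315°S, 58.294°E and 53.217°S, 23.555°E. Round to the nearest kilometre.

2263 km

Δλ = 23.555 − 58.294 = -34.739°.
Δφ = -53.217 − -54.315 = 1.098°.
a = sin²(Δφ/2) + cos φ₁ · cos φ₂ · sin²(Δλ/2) = 0.031221.
c = 2·atan2(√a, √(1−a)) = 0.35525 rad → d = 6371·c ≈ 2263.33 km.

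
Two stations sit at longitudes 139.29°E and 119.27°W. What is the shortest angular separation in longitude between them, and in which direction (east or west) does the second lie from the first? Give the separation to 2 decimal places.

Raw difference: -119.27 − 139.29 = -258.56°.
Normalise into (−180°, 180°]: -258.56° + 360° = 101.44°.
Positive ⇒ the second point lies to the east; separation 101.44°.

101.44° east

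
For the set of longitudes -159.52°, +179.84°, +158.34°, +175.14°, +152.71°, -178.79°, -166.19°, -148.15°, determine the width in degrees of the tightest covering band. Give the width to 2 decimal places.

59.14°

Sort the longitudes: -178.79°, -166.19°, -159.52°, -148.15°, +152.71°, +158.34°, +175.14°, +179.84°.
Eastward gaps between consecutive values (wrapping around): 12.60°, 6.67°, 11.37°, 300.86°, 5.63°, 16.80°, 4.70°, 1.37°.
Largest gap = 300.86° ⇒ minimal covering band is its complement: 360° − 300.86° = 59.14°.
Band runs from +152.71° eastward to -148.15°, crossing the antimeridian.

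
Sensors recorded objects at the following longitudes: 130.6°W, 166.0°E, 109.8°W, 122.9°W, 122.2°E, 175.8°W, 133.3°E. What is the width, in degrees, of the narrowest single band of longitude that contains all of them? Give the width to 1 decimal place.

Sort the longitudes: -175.8°, -130.6°, -122.9°, -109.8°, +122.2°, +133.3°, +166.0°.
Eastward gaps between consecutive values (wrapping around): 45.2°, 7.7°, 13.1°, 232.0°, 11.1°, 32.7°, 18.2°.
Largest gap = 232.0° ⇒ minimal covering band is its complement: 360° − 232.0° = 128.0°.
Band runs from +122.2° eastward to -109.8°, crossing the antimeridian.

128.0°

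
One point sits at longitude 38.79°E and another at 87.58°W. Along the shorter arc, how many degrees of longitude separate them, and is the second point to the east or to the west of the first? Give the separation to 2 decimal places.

Raw difference: -87.58 − 38.79 = -126.37°.
Normalise into (−180°, 180°]: -126.37° stays -126.37°.
Negative ⇒ the second point lies to the west; separation 126.37°.

126.37° west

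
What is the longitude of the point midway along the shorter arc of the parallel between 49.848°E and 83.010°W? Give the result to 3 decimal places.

16.581°W

Signed shortest Δλ from +49.848° to -83.010° is -132.858°.
Midpoint longitude = +49.848° + (-132.858°)/2 = +49.848° − 66.429° = -16.581°.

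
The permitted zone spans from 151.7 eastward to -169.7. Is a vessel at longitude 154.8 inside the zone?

Band width going east from +151.7° to -169.7°: ((-169.7 − 151.7) mod 360) = 38.6°.
Offset of +154.8° east of the west edge: ((154.8 − 151.7) mod 360) = 3.1°.
3.1° ≤ 38.6° ⇒ inside.

Yes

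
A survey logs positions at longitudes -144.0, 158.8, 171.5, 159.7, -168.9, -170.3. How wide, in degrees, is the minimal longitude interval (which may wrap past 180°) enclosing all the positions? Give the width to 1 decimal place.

57.2°

Sort the longitudes: -170.3°, -168.9°, -144.0°, +158.8°, +159.7°, +171.5°.
Eastward gaps between consecutive values (wrapping around): 1.4°, 24.9°, 302.8°, 0.9°, 11.8°, 18.2°.
Largest gap = 302.8° ⇒ minimal covering band is its complement: 360° − 302.8° = 57.2°.
Band runs from +158.8° eastward to -144.0°, crossing the antimeridian.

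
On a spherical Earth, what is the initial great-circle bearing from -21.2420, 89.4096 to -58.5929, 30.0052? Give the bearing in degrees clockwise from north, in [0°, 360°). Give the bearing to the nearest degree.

213°

Δλ = 30.0052 − 89.4096 = -59.4044°.
θ = atan2( sin Δλ · cos φ₂ , cos φ₁ · sin φ₂ − sin φ₁ · cos φ₂ · cos Δλ )
  = atan2(-0.44857, -0.69940) = -147.326° → normalised to [0°, 360°): 212.674°.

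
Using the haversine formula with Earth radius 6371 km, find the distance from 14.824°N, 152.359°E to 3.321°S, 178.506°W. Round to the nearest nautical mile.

Δλ = -178.506 − 152.359 = -330.865°; wrapped into (−180°, 180°]: 29.135°.
Δφ = -3.321 − 14.824 = -18.145°.
a = sin²(Δφ/2) + cos φ₁ · cos φ₂ · sin²(Δλ/2) = 0.085918.
c = 2·atan2(√a, √(1−a)) = 0.59497 rad → d = 6371·c ≈ 3790.58 km ≈ 2046.75 nmi.

2047 nmi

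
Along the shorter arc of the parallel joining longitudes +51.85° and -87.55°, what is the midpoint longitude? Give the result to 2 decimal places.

Signed shortest Δλ from +51.85° to -87.55° is -139.40°.
Midpoint longitude = +51.85° + (-139.40°)/2 = +51.85° − 69.70° = -17.85°.

-17.85°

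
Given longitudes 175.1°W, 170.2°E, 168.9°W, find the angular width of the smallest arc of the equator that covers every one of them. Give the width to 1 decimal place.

Sort the longitudes: -175.1°, -168.9°, +170.2°.
Eastward gaps between consecutive values (wrapping around): 6.2°, 339.1°, 14.7°.
Largest gap = 339.1° ⇒ minimal covering band is its complement: 360° − 339.1° = 20.9°.
Band runs from +170.2° eastward to -168.9°, crossing the antimeridian.

20.9°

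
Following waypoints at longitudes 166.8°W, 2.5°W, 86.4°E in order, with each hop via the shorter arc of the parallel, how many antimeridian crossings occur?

0

Leg 1: -166.8° → -2.5°, shortest Δλ = 164.3° (east) — does not cross 180°.
Leg 2: -2.5° → +86.4°, shortest Δλ = 88.9° (east) — does not cross 180°.
Total crossings: 0.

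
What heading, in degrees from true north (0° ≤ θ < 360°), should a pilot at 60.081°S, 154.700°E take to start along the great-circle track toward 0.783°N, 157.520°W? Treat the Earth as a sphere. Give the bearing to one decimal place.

51.5°

Δλ = -157.520 − 154.700 = -312.220°; wrapped into (−180°, 180°]: 47.780°.
θ = atan2( sin Δλ · cos φ₂ , cos φ₁ · sin φ₂ − sin φ₁ · cos φ₂ · cos Δλ )
  = atan2(0.74050, 0.58919) = 51.492° → normalised to [0°, 360°): 51.492°.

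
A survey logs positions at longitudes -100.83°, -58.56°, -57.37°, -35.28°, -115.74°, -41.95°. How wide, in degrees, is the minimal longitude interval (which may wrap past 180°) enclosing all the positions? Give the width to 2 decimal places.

Sort the longitudes: -115.74°, -100.83°, -58.56°, -57.37°, -41.95°, -35.28°.
Eastward gaps between consecutive values (wrapping around): 14.91°, 42.27°, 1.19°, 15.42°, 6.67°, 279.54°.
Largest gap = 279.54° ⇒ minimal covering band is its complement: 360° − 279.54° = 80.46°.
Band runs from -115.74° eastward to -35.28°.

80.46°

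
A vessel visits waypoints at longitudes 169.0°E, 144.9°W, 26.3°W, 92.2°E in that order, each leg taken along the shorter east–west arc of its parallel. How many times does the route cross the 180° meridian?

1

Leg 1: +169.0° → -144.9°, shortest Δλ = 46.1° (east) — crosses 180°.
Leg 2: -144.9° → -26.3°, shortest Δλ = 118.6° (east) — does not cross 180°.
Leg 3: -26.3° → +92.2°, shortest Δλ = 118.5° (east) — does not cross 180°.
Total crossings: 1.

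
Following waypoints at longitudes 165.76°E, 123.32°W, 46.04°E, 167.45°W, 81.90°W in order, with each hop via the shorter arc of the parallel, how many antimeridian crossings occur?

Leg 1: +165.76° → -123.32°, shortest Δλ = 70.92° (east) — crosses 180°.
Leg 2: -123.32° → +46.04°, shortest Δλ = 169.36° (east) — does not cross 180°.
Leg 3: +46.04° → -167.45°, shortest Δλ = 146.51° (east) — crosses 180°.
Leg 4: -167.45° → -81.90°, shortest Δλ = 85.55° (east) — does not cross 180°.
Total crossings: 2.

2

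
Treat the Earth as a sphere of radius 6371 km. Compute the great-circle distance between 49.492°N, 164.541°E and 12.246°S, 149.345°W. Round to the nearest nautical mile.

Δλ = -149.345 − 164.541 = -313.886°; wrapped into (−180°, 180°]: 46.114°.
Δφ = -12.246 − 49.492 = -61.738°.
a = sin²(Δφ/2) + cos φ₁ · cos φ₂ · sin²(Δλ/2) = 0.360614.
c = 2·atan2(√a, √(1−a)) = 1.28828 rad → d = 6371·c ≈ 8207.64 km ≈ 4431.77 nmi.

4432 nmi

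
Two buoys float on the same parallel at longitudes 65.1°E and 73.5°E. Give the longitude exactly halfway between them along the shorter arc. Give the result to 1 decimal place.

69.3°E

Signed shortest Δλ from +65.1° to +73.5° is +8.4°.
Midpoint longitude = +65.1° + (+8.4°)/2 = +65.1° + 4.2° = +69.3°.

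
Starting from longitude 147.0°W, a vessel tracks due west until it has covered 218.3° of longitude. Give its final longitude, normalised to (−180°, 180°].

5.3°W

Start at -147.0°; shift −218.3° → -365.3°.
-365.3° lies outside (−180°, 180°]; add 360° → -5.3°.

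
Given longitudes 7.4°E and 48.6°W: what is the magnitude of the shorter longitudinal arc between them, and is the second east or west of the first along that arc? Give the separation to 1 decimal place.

56.0° west

Raw difference: -48.6 − 7.4 = -56.0°.
Normalise into (−180°, 180°]: -56.0° stays -56.0°.
Negative ⇒ the second point lies to the west; separation 56.0°.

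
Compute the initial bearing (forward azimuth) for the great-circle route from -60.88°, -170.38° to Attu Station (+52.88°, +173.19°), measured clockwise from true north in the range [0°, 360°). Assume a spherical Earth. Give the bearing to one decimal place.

Δλ = 173.19 − -170.38 = 343.57°; wrapped into (−180°, 180°]: -16.43°.
θ = atan2( sin Δλ · cos φ₂ , cos φ₁ · sin φ₂ − sin φ₁ · cos φ₂ · cos Δλ )
  = atan2(-0.17069, 0.89371) = -10.813° → normalised to [0°, 360°): 349.187°.

349.2°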